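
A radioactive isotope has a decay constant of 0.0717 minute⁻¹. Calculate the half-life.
t½ = ln(2)/λ = 9.667 minutes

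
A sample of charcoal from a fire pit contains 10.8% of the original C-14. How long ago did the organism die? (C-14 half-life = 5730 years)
Age = t½ × log₂(1/ratio) = 18400 years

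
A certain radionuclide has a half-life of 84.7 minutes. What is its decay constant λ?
λ = ln(2)/t½ = 0.008184 minute⁻¹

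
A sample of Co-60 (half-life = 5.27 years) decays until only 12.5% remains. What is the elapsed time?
t = t½ × log₂(N₀/N) = 15.81 years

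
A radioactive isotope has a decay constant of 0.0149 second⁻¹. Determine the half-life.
t½ = ln(2)/λ = 46.52 seconds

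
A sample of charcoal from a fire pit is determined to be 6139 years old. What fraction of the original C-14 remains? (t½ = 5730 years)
N/N₀ = (1/2)^(t/t½) = 0.4759 = 47.6%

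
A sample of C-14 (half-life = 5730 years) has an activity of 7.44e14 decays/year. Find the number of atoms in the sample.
N = A/λ = 6.15e18 atoms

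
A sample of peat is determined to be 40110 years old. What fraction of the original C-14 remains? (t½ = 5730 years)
N/N₀ = (1/2)^(t/t½) = 0.007812 = 0.781%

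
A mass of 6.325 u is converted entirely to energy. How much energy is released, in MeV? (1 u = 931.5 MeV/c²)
E = mc² = 5892 MeV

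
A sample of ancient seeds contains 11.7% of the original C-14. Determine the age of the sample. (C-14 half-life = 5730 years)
Age = t½ × log₂(1/ratio) = 17740 years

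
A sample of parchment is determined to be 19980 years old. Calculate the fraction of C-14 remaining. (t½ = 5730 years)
N/N₀ = (1/2)^(t/t½) = 0.08919 = 8.92%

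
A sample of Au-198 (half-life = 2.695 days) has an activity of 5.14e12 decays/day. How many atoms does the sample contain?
N = A/λ = 1.998e13 atoms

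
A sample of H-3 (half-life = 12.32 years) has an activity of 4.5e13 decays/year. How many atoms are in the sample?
N = A/λ = 7.998e14 atoms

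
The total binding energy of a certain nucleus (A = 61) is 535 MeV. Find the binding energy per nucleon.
B.E./A = 535/61 = 8.77 MeV/nucleon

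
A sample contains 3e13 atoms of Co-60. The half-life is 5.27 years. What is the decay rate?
A = λN = 3.946e12 decays/year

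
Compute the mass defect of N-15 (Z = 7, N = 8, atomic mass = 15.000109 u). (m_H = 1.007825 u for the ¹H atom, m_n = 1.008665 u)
Δm = Z·m_H + N·m_n − M = 0.124 u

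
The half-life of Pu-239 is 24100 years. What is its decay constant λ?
λ = ln(2)/t½ = 2.876e-5 year⁻¹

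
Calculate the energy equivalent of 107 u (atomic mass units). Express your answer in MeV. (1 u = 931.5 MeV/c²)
E = mc² = 99670 MeV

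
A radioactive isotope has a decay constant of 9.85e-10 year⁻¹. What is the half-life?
t½ = ln(2)/λ = 7.037e8 years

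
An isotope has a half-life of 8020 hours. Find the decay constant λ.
λ = ln(2)/t½ = 8.643e-5 hour⁻¹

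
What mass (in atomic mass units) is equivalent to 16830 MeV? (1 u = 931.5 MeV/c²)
m = E/c² = 18.07 u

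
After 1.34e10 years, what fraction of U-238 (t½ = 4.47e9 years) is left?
N/N₀ = (1/2)^(t/t½) = 0.1252 = 12.5%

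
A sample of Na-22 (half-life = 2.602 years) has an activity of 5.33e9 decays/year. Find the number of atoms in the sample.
N = A/λ = 2.001e10 atoms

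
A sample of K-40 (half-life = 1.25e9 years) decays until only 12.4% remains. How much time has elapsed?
t = t½ × log₂(N₀/N) = 3.764e9 years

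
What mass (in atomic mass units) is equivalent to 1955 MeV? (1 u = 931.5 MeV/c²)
m = E/c² = 2.099 u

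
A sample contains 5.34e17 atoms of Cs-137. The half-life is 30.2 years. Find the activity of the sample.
A = λN = 1.226e16 decays/year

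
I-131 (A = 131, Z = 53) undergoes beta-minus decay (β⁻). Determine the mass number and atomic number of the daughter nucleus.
Daughter: A = 131, Z = 54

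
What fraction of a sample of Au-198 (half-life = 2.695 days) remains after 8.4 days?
N/N₀ = (1/2)^(t/t½) = 0.1153 = 11.5%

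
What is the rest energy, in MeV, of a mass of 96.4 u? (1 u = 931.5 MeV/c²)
E = mc² = 89800 MeV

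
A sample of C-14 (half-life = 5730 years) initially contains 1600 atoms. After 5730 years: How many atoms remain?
N = N₀(1/2)^(t/t½) = 800 atoms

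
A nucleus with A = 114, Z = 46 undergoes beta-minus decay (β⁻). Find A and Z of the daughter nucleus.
Daughter: A = 114, Z = 47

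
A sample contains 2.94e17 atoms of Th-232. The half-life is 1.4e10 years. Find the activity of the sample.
A = λN = 1.456e7 decays/year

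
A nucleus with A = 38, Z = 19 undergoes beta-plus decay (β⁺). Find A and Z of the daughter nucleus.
Daughter: A = 38, Z = 18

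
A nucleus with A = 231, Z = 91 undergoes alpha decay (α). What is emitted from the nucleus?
α particle = ⁴₂He (2 protons + 2 neutrons)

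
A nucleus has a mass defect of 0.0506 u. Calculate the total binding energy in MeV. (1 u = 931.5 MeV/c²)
B.E. = Δm × 931.5 = 47.13 MeV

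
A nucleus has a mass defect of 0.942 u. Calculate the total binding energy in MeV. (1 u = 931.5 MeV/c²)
B.E. = Δm × 931.5 = 877.5 MeV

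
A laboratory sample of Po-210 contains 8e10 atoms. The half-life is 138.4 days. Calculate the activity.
A = λN = 4.007e8 decays/day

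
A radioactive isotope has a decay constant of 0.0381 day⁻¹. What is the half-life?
t½ = ln(2)/λ = 18.19 days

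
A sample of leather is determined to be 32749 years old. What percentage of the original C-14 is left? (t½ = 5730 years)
N/N₀ = (1/2)^(t/t½) = 0.01903 = 1.9%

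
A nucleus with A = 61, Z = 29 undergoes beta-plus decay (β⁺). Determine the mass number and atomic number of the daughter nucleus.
Daughter: A = 61, Z = 28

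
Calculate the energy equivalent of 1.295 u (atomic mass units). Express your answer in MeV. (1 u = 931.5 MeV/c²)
E = mc² = 1206 MeV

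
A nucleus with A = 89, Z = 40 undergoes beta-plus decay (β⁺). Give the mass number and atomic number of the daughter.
Daughter: A = 89, Z = 39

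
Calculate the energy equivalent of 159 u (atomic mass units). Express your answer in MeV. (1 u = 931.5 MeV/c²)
E = mc² = 1.481e5 MeV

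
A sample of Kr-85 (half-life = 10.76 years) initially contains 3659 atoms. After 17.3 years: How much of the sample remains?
N = N₀(1/2)^(t/t½) = 1201 atoms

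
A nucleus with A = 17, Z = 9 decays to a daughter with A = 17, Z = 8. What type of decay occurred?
ΔA = 0, ΔZ = -1 ⇒ beta-plus decay (β⁺) or electron capture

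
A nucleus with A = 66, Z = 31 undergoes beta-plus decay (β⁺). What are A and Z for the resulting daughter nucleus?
Daughter: A = 66, Z = 30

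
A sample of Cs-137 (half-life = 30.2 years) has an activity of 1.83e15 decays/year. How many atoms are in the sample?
N = A/λ = 7.973e16 atoms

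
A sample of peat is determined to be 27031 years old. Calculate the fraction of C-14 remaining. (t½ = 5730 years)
N/N₀ = (1/2)^(t/t½) = 0.03801 = 3.8%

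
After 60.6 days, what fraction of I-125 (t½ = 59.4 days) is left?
N/N₀ = (1/2)^(t/t½) = 0.493 = 49.3%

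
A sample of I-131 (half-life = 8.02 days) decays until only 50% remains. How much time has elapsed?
t = t½ × log₂(N₀/N) = 8.02 days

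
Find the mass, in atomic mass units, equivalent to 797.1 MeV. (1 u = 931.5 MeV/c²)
m = E/c² = 0.8557 u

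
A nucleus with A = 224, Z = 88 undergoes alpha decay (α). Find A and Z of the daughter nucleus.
Daughter: A = 220, Z = 86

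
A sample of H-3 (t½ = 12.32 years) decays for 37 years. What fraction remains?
N/N₀ = (1/2)^(t/t½) = 0.1247 = 12.5%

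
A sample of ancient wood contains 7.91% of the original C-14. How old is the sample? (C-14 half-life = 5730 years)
Age = t½ × log₂(1/ratio) = 20970 years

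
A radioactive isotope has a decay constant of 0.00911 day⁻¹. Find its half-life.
t½ = ln(2)/λ = 76.09 days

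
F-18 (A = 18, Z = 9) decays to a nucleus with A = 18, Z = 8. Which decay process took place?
ΔA = 0, ΔZ = -1 ⇒ beta-plus decay (β⁺) or electron capture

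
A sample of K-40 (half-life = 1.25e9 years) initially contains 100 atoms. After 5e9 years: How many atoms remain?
N = N₀(1/2)^(t/t½) = 6.25 atoms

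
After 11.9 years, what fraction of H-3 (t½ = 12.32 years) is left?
N/N₀ = (1/2)^(t/t½) = 0.512 = 51.2%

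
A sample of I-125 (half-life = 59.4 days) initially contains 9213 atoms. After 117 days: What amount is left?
N = N₀(1/2)^(t/t½) = 2352 atoms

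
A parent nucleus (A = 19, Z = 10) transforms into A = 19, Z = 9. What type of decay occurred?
ΔA = 0, ΔZ = -1 ⇒ beta-plus decay (β⁺) or electron capture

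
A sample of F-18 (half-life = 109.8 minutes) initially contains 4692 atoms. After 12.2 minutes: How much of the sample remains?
N = N₀(1/2)^(t/t½) = 4344 atoms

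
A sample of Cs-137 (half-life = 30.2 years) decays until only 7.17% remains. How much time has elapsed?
t = t½ × log₂(N₀/N) = 114.8 years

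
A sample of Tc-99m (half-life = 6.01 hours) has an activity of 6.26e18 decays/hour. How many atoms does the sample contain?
N = A/λ = 5.428e19 atoms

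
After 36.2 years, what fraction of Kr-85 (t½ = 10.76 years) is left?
N/N₀ = (1/2)^(t/t½) = 0.0971 = 9.71%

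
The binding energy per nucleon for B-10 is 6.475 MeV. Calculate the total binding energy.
B.E. = 6.475 × 10 = 64.75 MeV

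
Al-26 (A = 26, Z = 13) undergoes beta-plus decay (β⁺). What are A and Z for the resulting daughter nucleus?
Daughter: A = 26, Z = 12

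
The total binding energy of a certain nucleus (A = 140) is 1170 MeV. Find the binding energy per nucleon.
B.E./A = 1170/140 = 8.357 MeV/nucleon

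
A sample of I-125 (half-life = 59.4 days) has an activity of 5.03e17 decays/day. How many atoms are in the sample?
N = A/λ = 4.311e19 atoms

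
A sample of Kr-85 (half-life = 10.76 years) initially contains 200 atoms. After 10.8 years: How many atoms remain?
N = N₀(1/2)^(t/t½) = 99.74 atoms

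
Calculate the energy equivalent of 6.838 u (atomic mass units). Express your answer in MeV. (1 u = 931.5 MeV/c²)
E = mc² = 6370 MeV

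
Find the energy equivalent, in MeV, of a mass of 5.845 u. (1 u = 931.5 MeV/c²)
E = mc² = 5445 MeV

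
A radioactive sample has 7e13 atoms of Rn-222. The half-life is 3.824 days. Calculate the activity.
A = λN = 1.269e13 decays/day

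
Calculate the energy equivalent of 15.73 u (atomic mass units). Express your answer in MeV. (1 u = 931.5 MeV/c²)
E = mc² = 14650 MeV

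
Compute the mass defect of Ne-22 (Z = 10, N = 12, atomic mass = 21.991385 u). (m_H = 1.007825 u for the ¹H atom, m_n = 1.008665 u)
Δm = Z·m_H + N·m_n − M = 0.1908 u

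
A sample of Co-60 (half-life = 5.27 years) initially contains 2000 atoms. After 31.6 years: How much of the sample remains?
N = N₀(1/2)^(t/t½) = 31.33 atoms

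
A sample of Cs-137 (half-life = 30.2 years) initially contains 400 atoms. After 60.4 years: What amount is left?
N = N₀(1/2)^(t/t½) = 100 atoms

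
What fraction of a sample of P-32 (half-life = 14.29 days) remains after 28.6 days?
N/N₀ = (1/2)^(t/t½) = 0.2498 = 25%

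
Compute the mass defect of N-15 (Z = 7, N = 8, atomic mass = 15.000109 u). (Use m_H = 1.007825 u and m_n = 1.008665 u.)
Δm = Z·m_H + N·m_n − M = 0.124 u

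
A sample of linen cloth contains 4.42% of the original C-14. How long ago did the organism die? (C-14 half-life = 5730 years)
Age = t½ × log₂(1/ratio) = 25780 years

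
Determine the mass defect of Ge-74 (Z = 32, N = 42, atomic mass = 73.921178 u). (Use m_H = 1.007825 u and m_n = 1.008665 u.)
Δm = Z·m_H + N·m_n − M = 0.6932 u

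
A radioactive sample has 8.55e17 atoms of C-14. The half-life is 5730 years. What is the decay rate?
A = λN = 1.034e14 decays/year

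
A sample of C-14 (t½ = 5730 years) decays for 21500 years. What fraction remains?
N/N₀ = (1/2)^(t/t½) = 0.07421 = 7.42%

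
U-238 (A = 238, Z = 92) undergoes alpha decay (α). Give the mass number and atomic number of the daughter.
Daughter: A = 234, Z = 90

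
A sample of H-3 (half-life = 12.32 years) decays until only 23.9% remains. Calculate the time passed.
t = t½ × log₂(N₀/N) = 25.44 years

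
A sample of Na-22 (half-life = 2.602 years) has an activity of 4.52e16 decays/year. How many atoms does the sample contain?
N = A/λ = 1.697e17 atoms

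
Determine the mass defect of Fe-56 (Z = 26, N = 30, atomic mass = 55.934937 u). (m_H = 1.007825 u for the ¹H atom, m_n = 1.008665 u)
Δm = Z·m_H + N·m_n − M = 0.5285 u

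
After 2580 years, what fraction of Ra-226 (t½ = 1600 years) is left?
N/N₀ = (1/2)^(t/t½) = 0.327 = 32.7%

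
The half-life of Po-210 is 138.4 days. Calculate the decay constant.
λ = ln(2)/t½ = 0.005008 day⁻¹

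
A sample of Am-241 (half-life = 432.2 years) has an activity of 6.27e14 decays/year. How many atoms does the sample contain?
N = A/λ = 3.91e17 atoms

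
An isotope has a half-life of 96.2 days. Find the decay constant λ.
λ = ln(2)/t½ = 0.007205 day⁻¹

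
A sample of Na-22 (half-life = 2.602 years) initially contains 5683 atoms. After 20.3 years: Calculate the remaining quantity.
N = N₀(1/2)^(t/t½) = 25.47 atoms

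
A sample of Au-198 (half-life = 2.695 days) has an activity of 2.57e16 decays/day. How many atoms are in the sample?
N = A/λ = 9.992e16 atoms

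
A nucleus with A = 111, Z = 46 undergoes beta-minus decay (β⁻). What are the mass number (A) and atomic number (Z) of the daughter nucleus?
Daughter: A = 111, Z = 47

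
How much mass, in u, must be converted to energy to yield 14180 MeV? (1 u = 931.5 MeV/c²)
m = E/c² = 15.22 u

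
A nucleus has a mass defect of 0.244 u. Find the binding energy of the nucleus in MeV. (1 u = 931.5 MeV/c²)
B.E. = Δm × 931.5 = 227.3 MeV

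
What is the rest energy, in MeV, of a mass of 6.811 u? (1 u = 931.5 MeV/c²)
E = mc² = 6344 MeV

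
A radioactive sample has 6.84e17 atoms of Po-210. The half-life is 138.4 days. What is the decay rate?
A = λN = 3.426e15 decays/day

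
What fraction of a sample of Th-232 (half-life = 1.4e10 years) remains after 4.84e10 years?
N/N₀ = (1/2)^(t/t½) = 0.09105 = 9.11%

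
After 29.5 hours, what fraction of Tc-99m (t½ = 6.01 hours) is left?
N/N₀ = (1/2)^(t/t½) = 0.0333 = 3.33%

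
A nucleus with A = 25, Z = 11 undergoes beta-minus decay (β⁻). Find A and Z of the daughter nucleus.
Daughter: A = 25, Z = 12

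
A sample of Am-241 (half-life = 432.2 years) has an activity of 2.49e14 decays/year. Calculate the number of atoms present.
N = A/λ = 1.553e17 atoms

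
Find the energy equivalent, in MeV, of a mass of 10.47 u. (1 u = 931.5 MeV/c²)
E = mc² = 9753 MeV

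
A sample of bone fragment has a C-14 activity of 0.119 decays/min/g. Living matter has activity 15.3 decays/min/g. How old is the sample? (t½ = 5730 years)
Age = t½ × log₂(A₀/A) = 40150 years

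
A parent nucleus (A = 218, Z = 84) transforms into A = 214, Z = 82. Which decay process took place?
ΔA = -4, ΔZ = -2 ⇒ alpha decay (α)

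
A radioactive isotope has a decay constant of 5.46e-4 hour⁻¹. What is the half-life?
t½ = ln(2)/λ = 1270 hours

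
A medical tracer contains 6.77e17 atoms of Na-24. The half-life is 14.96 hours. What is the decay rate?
A = λN = 3.137e16 decays/hour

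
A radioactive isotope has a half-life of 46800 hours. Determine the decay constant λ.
λ = ln(2)/t½ = 1.481e-5 hour⁻¹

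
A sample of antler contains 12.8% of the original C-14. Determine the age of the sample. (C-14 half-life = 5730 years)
Age = t½ × log₂(1/ratio) = 16990 years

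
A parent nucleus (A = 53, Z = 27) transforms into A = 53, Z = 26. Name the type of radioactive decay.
ΔA = 0, ΔZ = -1 ⇒ beta-plus decay (β⁺) or electron capture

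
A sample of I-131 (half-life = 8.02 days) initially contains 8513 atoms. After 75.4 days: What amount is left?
N = N₀(1/2)^(t/t½) = 12.59 atoms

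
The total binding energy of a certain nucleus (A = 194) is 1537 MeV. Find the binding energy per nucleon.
B.E./A = 1537/194 = 7.923 MeV/nucleon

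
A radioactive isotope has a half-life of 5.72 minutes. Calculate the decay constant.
λ = ln(2)/t½ = 0.1212 minute⁻¹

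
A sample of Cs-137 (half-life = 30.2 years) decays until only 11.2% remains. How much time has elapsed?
t = t½ × log₂(N₀/N) = 95.38 years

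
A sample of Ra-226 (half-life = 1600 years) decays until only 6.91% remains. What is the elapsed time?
t = t½ × log₂(N₀/N) = 6168 years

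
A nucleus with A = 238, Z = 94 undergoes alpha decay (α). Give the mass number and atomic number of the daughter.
Daughter: A = 234, Z = 92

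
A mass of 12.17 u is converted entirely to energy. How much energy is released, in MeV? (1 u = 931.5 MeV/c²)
E = mc² = 11340 MeV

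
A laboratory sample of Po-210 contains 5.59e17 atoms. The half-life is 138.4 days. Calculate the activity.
A = λN = 2.8e15 decays/day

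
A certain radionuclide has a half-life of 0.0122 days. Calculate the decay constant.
λ = ln(2)/t½ = 56.82 day⁻¹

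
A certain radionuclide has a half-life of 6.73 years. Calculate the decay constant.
λ = ln(2)/t½ = 0.103 year⁻¹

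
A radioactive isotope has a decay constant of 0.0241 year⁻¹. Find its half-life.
t½ = ln(2)/λ = 28.76 years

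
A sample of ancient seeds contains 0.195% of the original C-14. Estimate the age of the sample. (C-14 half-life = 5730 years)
Age = t½ × log₂(1/ratio) = 51580 years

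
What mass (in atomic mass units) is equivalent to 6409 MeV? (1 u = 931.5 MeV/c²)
m = E/c² = 6.88 u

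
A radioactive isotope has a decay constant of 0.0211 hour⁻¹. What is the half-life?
t½ = ln(2)/λ = 32.85 hours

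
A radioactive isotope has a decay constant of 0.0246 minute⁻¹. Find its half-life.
t½ = ln(2)/λ = 28.18 minutes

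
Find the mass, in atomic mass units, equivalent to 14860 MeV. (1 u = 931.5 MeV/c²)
m = E/c² = 15.95 u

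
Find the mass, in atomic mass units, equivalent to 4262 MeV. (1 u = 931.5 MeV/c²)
m = E/c² = 4.575 u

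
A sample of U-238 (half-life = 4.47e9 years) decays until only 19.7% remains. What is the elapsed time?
t = t½ × log₂(N₀/N) = 1.048e10 years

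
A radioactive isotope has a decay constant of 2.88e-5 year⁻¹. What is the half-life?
t½ = ln(2)/λ = 24070 years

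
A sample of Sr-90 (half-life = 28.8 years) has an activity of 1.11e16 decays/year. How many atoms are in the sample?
N = A/λ = 4.612e17 atoms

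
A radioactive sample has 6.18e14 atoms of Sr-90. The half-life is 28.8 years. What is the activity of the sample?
A = λN = 1.487e13 decays/year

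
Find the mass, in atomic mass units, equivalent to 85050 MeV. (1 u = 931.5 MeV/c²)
m = E/c² = 91.3 u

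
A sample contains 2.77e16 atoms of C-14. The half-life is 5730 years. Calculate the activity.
A = λN = 3.351e12 decays/year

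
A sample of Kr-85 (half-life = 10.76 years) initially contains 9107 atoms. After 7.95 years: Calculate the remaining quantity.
N = N₀(1/2)^(t/t½) = 5457 atoms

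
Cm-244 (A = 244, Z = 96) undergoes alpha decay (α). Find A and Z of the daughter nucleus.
Daughter: A = 240, Z = 94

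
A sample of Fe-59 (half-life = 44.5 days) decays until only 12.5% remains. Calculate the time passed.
t = t½ × log₂(N₀/N) = 133.5 days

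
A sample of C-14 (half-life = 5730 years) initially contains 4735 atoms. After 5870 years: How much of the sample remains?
N = N₀(1/2)^(t/t½) = 2328 atoms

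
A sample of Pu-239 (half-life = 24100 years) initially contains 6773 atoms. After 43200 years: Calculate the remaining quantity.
N = N₀(1/2)^(t/t½) = 1955 atoms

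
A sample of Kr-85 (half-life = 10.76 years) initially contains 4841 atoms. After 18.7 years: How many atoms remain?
N = N₀(1/2)^(t/t½) = 1451 atoms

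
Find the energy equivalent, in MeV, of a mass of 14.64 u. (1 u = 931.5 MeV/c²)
E = mc² = 13640 MeV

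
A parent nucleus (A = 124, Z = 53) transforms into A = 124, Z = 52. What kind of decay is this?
ΔA = 0, ΔZ = -1 ⇒ beta-plus decay (β⁺) or electron capture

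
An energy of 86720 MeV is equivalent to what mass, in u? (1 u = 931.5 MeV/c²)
m = E/c² = 93.1 u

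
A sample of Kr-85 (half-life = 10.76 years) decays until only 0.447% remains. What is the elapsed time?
t = t½ × log₂(N₀/N) = 83.99 years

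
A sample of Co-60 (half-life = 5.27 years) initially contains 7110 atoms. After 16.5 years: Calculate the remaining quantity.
N = N₀(1/2)^(t/t½) = 811.6 atoms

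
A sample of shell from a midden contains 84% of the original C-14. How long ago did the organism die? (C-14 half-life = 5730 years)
Age = t½ × log₂(1/ratio) = 1441 years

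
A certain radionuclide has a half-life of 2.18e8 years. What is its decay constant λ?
λ = ln(2)/t½ = 3.18e-9 year⁻¹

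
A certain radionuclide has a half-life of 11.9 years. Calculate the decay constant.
λ = ln(2)/t½ = 0.05825 year⁻¹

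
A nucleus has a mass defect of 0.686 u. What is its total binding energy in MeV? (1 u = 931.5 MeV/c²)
B.E. = Δm × 931.5 = 639 MeV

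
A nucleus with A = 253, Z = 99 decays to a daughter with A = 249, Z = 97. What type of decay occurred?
ΔA = -4, ΔZ = -2 ⇒ alpha decay (α)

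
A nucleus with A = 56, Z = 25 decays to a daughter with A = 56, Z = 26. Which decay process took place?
ΔA = 0, ΔZ = +1 ⇒ beta-minus decay (β⁻)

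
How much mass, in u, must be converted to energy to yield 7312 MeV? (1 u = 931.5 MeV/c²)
m = E/c² = 7.85 u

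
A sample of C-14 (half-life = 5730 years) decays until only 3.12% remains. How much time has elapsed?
t = t½ × log₂(N₀/N) = 28660 years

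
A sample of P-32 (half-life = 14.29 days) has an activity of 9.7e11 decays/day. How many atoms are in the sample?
N = A/λ = 2e13 atoms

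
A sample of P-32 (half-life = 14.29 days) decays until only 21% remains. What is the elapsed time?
t = t½ × log₂(N₀/N) = 32.17 days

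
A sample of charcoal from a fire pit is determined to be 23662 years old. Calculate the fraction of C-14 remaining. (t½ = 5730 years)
N/N₀ = (1/2)^(t/t½) = 0.05713 = 5.71%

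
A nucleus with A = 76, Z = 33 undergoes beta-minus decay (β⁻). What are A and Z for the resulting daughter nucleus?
Daughter: A = 76, Z = 34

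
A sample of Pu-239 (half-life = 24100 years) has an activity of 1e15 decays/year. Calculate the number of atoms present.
N = A/λ = 3.477e19 atoms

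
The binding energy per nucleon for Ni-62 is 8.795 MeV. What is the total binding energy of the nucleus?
B.E. = 8.795 × 62 = 545.3 MeV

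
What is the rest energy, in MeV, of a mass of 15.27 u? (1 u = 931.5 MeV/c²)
E = mc² = 14220 MeV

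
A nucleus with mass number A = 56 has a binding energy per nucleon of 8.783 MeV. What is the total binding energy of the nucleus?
B.E. = 8.783 × 56 = 491.8 MeV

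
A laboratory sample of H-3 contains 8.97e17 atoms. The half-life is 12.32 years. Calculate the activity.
A = λN = 5.047e16 decays/year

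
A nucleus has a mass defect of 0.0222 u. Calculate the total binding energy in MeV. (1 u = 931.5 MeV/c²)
B.E. = Δm × 931.5 = 20.68 MeV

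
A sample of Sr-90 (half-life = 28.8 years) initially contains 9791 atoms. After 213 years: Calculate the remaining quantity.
N = N₀(1/2)^(t/t½) = 58.14 atoms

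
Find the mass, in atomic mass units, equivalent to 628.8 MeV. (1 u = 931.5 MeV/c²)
m = E/c² = 0.675 u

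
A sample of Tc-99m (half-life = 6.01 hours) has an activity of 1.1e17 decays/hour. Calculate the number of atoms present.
N = A/λ = 9.538e17 atoms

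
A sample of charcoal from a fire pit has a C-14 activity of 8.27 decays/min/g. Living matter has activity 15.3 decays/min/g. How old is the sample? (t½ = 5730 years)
Age = t½ × log₂(A₀/A) = 5086 years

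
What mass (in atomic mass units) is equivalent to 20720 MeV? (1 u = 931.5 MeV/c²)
m = E/c² = 22.24 u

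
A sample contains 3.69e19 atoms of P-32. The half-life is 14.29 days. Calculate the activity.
A = λN = 1.79e18 decays/day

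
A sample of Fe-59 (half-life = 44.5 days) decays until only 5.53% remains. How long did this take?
t = t½ × log₂(N₀/N) = 185.9 days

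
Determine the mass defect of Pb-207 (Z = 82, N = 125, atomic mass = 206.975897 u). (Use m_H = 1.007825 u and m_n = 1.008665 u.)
Δm = Z·m_H + N·m_n − M = 1.749 u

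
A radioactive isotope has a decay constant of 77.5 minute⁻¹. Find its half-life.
t½ = ln(2)/λ = 0.008944 minutes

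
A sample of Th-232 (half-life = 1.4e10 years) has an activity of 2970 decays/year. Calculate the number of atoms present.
N = A/λ = 5.999e13 atoms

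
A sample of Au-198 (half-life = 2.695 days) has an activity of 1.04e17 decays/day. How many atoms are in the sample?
N = A/λ = 4.044e17 atoms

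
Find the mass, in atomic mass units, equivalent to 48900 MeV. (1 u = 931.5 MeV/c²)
m = E/c² = 52.5 u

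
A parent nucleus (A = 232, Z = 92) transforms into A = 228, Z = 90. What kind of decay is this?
ΔA = -4, ΔZ = -2 ⇒ alpha decay (α)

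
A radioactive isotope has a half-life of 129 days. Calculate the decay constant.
λ = ln(2)/t½ = 0.005373 day⁻¹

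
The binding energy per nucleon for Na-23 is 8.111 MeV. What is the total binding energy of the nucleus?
B.E. = 8.111 × 23 = 186.6 MeV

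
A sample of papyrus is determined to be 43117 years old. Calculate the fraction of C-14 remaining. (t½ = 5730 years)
N/N₀ = (1/2)^(t/t½) = 0.00543 = 0.543%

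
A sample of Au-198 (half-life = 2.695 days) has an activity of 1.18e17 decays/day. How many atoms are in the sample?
N = A/λ = 4.588e17 atoms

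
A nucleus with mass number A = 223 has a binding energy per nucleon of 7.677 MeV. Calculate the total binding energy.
B.E. = 7.677 × 223 = 1712 MeV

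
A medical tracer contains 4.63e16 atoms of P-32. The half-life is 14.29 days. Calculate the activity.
A = λN = 2.246e15 decays/day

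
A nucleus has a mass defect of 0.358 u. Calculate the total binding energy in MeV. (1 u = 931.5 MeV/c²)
B.E. = Δm × 931.5 = 333.5 MeV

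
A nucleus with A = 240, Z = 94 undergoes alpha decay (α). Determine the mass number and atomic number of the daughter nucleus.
Daughter: A = 236, Z = 92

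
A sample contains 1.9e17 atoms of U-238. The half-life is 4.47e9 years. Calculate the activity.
A = λN = 2.946e7 decays/year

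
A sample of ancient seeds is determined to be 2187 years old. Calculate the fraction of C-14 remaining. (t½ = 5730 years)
N/N₀ = (1/2)^(t/t½) = 0.7675 = 76.8%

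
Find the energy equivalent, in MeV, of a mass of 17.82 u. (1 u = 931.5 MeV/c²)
E = mc² = 16600 MeV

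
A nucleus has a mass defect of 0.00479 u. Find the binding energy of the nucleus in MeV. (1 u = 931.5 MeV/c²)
B.E. = Δm × 931.5 = 4.462 MeV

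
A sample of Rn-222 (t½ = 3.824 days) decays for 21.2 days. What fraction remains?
N/N₀ = (1/2)^(t/t½) = 0.02143 = 2.14%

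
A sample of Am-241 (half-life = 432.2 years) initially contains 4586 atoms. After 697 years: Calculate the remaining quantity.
N = N₀(1/2)^(t/t½) = 1500 atoms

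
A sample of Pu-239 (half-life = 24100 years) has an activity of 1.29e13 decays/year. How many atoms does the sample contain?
N = A/λ = 4.485e17 atoms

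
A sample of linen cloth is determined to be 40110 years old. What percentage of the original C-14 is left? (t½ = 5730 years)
N/N₀ = (1/2)^(t/t½) = 0.007812 = 0.781%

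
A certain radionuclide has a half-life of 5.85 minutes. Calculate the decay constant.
λ = ln(2)/t½ = 0.1185 minute⁻¹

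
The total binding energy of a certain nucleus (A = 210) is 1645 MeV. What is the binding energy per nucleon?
B.E./A = 1645/210 = 7.833 MeV/nucleon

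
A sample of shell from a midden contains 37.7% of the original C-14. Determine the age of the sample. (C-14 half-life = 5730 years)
Age = t½ × log₂(1/ratio) = 8064 years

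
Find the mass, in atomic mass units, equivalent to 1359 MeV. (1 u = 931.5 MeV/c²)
m = E/c² = 1.459 u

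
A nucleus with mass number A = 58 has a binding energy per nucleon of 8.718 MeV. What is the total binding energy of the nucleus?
B.E. = 8.718 × 58 = 505.6 MeV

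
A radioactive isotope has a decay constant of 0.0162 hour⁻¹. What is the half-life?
t½ = ln(2)/λ = 42.79 hours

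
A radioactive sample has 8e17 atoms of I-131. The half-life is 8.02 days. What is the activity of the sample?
A = λN = 6.914e16 decays/day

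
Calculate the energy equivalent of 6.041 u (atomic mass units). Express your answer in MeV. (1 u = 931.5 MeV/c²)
E = mc² = 5627 MeV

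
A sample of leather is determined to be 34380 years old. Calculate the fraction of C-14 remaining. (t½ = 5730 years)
N/N₀ = (1/2)^(t/t½) = 0.01562 = 1.56%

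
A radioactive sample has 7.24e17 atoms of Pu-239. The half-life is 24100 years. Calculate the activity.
A = λN = 2.082e13 decays/year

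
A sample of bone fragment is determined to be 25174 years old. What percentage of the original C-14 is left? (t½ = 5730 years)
N/N₀ = (1/2)^(t/t½) = 0.04758 = 4.76%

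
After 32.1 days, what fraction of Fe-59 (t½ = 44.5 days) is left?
N/N₀ = (1/2)^(t/t½) = 0.6065 = 60.7%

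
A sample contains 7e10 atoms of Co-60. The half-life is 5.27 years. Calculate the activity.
A = λN = 9.207e9 decays/year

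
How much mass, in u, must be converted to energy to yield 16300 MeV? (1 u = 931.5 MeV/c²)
m = E/c² = 17.5 u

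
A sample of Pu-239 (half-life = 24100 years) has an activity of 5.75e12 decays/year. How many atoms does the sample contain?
N = A/λ = 1.999e17 atoms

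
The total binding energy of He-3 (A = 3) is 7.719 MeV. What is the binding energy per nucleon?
B.E./A = 7.719/3 = 2.573 MeV/nucleon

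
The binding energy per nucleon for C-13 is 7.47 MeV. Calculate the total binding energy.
B.E. = 7.47 × 13 = 97.11 MeV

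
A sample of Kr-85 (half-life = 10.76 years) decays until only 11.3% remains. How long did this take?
t = t½ × log₂(N₀/N) = 33.85 years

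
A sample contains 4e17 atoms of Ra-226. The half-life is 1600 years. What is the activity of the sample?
A = λN = 1.733e14 decays/year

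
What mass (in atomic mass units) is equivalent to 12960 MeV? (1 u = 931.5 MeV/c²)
m = E/c² = 13.91 u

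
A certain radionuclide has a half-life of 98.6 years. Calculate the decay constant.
λ = ln(2)/t½ = 0.00703 year⁻¹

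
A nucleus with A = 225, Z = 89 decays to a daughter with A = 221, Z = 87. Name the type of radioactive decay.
ΔA = -4, ΔZ = -2 ⇒ alpha decay (α)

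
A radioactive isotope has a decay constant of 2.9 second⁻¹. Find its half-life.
t½ = ln(2)/λ = 0.239 seconds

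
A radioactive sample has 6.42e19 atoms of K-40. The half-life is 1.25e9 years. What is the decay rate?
A = λN = 3.56e10 decays/year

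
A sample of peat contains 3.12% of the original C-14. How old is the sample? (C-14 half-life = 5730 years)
Age = t½ × log₂(1/ratio) = 28660 years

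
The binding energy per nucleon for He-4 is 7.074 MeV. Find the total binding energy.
B.E. = 7.074 × 4 = 28.3 MeV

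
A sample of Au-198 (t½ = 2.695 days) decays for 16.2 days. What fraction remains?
N/N₀ = (1/2)^(t/t½) = 0.0155 = 1.55%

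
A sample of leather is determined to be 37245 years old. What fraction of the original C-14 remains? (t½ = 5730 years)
N/N₀ = (1/2)^(t/t½) = 0.01105 = 1.1%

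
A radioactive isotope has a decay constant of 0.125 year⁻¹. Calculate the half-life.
t½ = ln(2)/λ = 5.545 years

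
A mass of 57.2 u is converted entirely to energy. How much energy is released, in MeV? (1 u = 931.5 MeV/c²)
E = mc² = 53280 MeV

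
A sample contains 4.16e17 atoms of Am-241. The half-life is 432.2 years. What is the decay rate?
A = λN = 6.672e14 decays/year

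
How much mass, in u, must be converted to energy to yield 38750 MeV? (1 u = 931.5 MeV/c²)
m = E/c² = 41.6 u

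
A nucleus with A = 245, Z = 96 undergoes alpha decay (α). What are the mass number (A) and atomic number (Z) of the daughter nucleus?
Daughter: A = 241, Z = 94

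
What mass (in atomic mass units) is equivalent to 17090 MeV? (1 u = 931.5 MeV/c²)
m = E/c² = 18.35 u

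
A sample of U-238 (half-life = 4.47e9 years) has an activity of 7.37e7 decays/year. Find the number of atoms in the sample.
N = A/λ = 4.753e17 atoms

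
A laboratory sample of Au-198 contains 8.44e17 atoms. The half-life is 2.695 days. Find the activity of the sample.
A = λN = 2.171e17 decays/day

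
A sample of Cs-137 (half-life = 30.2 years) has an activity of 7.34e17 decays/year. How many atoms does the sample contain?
N = A/λ = 3.198e19 atoms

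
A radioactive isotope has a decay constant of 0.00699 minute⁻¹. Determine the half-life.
t½ = ln(2)/λ = 99.16 minutes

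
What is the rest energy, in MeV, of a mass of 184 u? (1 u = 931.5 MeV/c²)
E = mc² = 1.714e5 MeV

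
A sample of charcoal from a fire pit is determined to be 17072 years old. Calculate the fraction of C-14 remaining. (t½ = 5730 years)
N/N₀ = (1/2)^(t/t½) = 0.1268 = 12.7%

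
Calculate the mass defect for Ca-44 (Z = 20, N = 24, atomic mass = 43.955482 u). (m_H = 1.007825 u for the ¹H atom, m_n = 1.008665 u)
Δm = Z·m_H + N·m_n − M = 0.409 u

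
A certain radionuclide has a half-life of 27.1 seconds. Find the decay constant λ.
λ = ln(2)/t½ = 0.02558 second⁻¹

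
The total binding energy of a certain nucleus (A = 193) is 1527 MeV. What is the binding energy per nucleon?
B.E./A = 1527/193 = 7.912 MeV/nucleon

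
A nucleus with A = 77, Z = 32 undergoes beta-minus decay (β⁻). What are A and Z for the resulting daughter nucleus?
Daughter: A = 77, Z = 33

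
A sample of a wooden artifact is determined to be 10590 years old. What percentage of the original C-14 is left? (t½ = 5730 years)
N/N₀ = (1/2)^(t/t½) = 0.2777 = 27.8%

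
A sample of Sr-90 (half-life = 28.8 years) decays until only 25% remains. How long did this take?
t = t½ × log₂(N₀/N) = 57.6 years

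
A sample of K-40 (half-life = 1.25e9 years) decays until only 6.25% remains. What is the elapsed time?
t = t½ × log₂(N₀/N) = 5e9 years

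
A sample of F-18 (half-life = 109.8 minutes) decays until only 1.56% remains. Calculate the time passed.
t = t½ × log₂(N₀/N) = 659.1 minutes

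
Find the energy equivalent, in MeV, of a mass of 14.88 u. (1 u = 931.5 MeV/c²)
E = mc² = 13860 MeV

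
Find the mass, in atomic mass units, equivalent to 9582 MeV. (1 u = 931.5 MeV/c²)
m = E/c² = 10.29 u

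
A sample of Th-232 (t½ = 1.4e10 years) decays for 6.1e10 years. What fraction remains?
N/N₀ = (1/2)^(t/t½) = 0.04879 = 4.88%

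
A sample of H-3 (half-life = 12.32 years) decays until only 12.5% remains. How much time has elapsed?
t = t½ × log₂(N₀/N) = 36.96 years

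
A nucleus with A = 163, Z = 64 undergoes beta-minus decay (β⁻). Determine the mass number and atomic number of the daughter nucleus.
Daughter: A = 163, Z = 65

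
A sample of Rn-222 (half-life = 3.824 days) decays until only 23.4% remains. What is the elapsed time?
t = t½ × log₂(N₀/N) = 8.013 days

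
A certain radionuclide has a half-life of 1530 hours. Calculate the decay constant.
λ = ln(2)/t½ = 4.53e-4 hour⁻¹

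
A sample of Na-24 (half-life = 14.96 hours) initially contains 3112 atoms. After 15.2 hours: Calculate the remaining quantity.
N = N₀(1/2)^(t/t½) = 1539 atoms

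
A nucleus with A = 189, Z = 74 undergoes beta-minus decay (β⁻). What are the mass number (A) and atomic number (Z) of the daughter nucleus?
Daughter: A = 189, Z = 75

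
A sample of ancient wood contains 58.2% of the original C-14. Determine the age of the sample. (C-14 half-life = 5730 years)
Age = t½ × log₂(1/ratio) = 4475 years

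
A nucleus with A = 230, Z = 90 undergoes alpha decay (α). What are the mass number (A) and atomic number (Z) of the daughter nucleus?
Daughter: A = 226, Z = 88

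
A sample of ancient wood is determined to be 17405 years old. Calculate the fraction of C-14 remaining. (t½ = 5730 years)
N/N₀ = (1/2)^(t/t½) = 0.1218 = 12.2%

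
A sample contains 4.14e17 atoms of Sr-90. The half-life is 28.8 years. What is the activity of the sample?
A = λN = 9.964e15 decays/year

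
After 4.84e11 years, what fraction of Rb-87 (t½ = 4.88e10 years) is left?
N/N₀ = (1/2)^(t/t½) = 0.001034 = 0.103%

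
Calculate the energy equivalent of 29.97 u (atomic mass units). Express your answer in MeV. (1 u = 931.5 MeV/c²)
E = mc² = 27920 MeV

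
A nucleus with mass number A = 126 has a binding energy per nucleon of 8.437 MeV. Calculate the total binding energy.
B.E. = 8.437 × 126 = 1063 MeV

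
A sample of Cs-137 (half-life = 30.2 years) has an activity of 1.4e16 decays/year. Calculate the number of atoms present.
N = A/λ = 6.1e17 atoms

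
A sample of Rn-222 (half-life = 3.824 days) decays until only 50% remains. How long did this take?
t = t½ × log₂(N₀/N) = 3.824 days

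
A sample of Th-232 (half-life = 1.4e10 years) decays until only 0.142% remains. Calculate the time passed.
t = t½ × log₂(N₀/N) = 1.324e11 years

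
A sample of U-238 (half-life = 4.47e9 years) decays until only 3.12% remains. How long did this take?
t = t½ × log₂(N₀/N) = 2.236e10 years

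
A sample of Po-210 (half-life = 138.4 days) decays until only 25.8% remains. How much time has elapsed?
t = t½ × log₂(N₀/N) = 270.5 days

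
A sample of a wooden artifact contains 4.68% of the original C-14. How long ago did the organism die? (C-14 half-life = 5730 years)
Age = t½ × log₂(1/ratio) = 25310 years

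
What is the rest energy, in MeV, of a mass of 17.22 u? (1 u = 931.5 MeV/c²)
E = mc² = 16040 MeV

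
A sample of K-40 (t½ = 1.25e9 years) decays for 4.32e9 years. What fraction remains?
N/N₀ = (1/2)^(t/t½) = 0.09113 = 9.11%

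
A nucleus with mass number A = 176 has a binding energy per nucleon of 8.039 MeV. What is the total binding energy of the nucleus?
B.E. = 8.039 × 176 = 1415 MeV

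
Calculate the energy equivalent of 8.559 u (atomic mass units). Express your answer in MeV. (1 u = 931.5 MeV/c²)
E = mc² = 7973 MeV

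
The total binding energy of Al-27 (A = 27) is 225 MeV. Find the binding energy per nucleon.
B.E./A = 225/27 = 8.333 MeV/nucleon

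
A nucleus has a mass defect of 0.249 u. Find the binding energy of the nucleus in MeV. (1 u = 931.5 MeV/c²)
B.E. = Δm × 931.5 = 231.9 MeV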